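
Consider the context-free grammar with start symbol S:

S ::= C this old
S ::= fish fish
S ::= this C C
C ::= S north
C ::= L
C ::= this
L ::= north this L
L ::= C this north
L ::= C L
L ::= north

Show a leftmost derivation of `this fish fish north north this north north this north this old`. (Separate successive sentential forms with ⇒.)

S ⇒ C this old ⇒ L this old ⇒ C this north this old ⇒ S north this north this old ⇒ this C C north this north this old ⇒ this S north C north this north this old ⇒ this fish fish north C north this north this old ⇒ this fish fish north L north this north this old ⇒ this fish fish north north this L north this north this old ⇒ this fish fish north north this north north this north this old

S ⇒ C this old   [S ::= C this old]
C this old ⇒ L this old   [C ::= L]
L this old ⇒ C this north this old   [L ::= C this north]
C this north this old ⇒ S north this north this old   [C ::= S north]
S north this north this old ⇒ this C C north this north this old   [S ::= this C C]
this C C north this north this old ⇒ this S north C north this north this old   [C ::= S north]
this S north C north this north this old ⇒ this fish fish north C north this north this old   [S ::= fish fish]
this fish fish north C north this north this old ⇒ this fish fish north L north this north this old   [C ::= L]
this fish fish north L north this north this old ⇒ this fish fish north north this L north this north this old   [L ::= north this L]
this fish fish north north this L north this north this old ⇒ this fish fish north north this north north this north this old   [L ::= north]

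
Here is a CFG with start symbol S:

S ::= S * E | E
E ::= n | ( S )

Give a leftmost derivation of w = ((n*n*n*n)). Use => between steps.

S => E => (S) => (E) => ((S)) => ((S*E)) => ((S*E*E)) => ((S*E*E*E)) => ((E*E*E*E)) => ((n*E*E*E)) => ((n*n*E*E)) => ((n*n*n*E)) => ((n*n*n*n))

S => E   [S ::= E]
E => (S)   [E ::= ( S )]
(S) => (E)   [S ::= E]
(E) => ((S))   [E ::= ( S )]
((S)) => ((S*E))   [S ::= S * E]
((S*E)) => ((S*E*E))   [S ::= S * E]
((S*E*E)) => ((S*E*E*E))   [S ::= S * E]
((S*E*E*E)) => ((E*E*E*E))   [S ::= E]
((E*E*E*E)) => ((n*E*E*E))   [E ::= n]
((n*E*E*E)) => ((n*n*E*E))   [E ::= n]
((n*n*E*E)) => ((n*n*n*E))   [E ::= n]
((n*n*n*E)) => ((n*n*n*n))   [E ::= n]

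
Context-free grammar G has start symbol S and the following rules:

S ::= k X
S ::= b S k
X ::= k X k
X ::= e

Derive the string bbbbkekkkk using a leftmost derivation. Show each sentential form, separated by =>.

S=>bSk=>bbSkk=>bbbSkkk=>bbbbSkkkk=>bbbbkXkkkk=>bbbbkekkkk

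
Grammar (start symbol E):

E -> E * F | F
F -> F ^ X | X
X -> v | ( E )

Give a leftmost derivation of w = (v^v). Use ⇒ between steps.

E⇒F⇒X⇒(E)⇒(F)⇒(F^X)⇒(X^X)⇒(v^X)⇒(v^v)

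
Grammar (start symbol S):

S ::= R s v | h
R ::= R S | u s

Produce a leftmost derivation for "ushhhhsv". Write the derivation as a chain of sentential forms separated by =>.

S => Rsv => RSsv => RSSsv => RSSSsv => RSSSSsv => usSSSSsv => ushSSSsv => ushhSSsv => ushhhSsv => ushhhhsv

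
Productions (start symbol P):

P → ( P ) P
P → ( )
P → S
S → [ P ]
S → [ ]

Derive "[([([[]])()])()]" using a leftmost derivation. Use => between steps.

P => S => [P] => [(P)P] => [(S)P] => [([P])P] => [([(P)P])P] => [([(S)P])P] => [([([P])P])P] => [([([S])P])P] => [([([[]])P])P] => [([([[]])()])P] => [([([[]])()])()]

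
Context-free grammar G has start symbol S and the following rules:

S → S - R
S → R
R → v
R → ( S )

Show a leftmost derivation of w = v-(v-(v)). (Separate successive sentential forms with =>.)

S => S-R => R-R => v-R => v-(S) => v-(S-R) => v-(R-R) => v-(v-R) => v-(v-(S)) => v-(v-(R)) => v-(v-(v))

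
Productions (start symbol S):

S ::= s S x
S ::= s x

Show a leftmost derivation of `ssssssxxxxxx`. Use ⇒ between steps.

S ⇒ sSx   [S ::= s S x]
sSx ⇒ ssSxx   [S ::= s S x]
ssSxx ⇒ sssSxxx   [S ::= s S x]
sssSxxx ⇒ ssssSxxxx   [S ::= s S x]
ssssSxxxx ⇒ sssssSxxxxx   [S ::= s S x]
sssssSxxxxx ⇒ ssssssxxxxxx   [S ::= s x]

S ⇒ sSx ⇒ ssSxx ⇒ sssSxxx ⇒ ssssSxxxx ⇒ sssssSxxxxx ⇒ ssssssxxxxxx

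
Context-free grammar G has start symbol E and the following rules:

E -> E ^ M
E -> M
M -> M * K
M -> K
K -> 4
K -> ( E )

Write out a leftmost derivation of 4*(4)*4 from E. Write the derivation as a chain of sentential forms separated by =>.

E => M   [E -> M]
M => M*K   [M -> M * K]
M*K => M*K*K   [M -> M * K]
M*K*K => K*K*K   [M -> K]
K*K*K => 4*K*K   [K -> 4]
4*K*K => 4*(E)*K   [K -> ( E )]
4*(E)*K => 4*(M)*K   [E -> M]
4*(M)*K => 4*(K)*K   [M -> K]
4*(K)*K => 4*(4)*K   [K -> 4]
4*(4)*K => 4*(4)*4   [K -> 4]

E=>M=>M*K=>M*K*K=>K*K*K=>4*K*K=>4*(E)*K=>4*(M)*K=>4*(K)*K=>4*(4)*K=>4*(4)*4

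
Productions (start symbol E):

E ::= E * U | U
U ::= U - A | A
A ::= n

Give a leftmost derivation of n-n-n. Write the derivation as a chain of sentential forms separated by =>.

E=>U=>U-A=>U-A-A=>A-A-A=>n-A-A=>n-n-A=>n-n-n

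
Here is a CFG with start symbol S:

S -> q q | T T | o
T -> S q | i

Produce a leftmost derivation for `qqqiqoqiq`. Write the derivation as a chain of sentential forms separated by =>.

S=>TT=>SqT=>TTqT=>SqTqT=>qqqTqT=>qqqiqT=>qqqiqSq=>qqqiqTTq=>qqqiqSqTq=>qqqiqoqTq=>qqqiqoqiq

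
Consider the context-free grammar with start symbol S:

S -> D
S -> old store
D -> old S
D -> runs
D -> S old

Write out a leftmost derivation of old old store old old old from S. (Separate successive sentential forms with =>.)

S => D => old S => old D => old S old => old D old => old S old old => old D old old => old S old old old => old old store old old old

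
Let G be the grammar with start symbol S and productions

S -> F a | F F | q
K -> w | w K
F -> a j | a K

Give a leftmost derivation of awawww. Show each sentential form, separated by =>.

S => FF => aKF => awF => awaK => awawK => awawwK => awawww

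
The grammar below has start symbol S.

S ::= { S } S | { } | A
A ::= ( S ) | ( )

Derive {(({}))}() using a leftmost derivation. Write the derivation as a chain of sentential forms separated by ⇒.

S ⇒ {S}S   [S ::= { S } S]
{S}S ⇒ {A}S   [S ::= A]
{A}S ⇒ {(S)}S   [A ::= ( S )]
{(S)}S ⇒ {(A)}S   [S ::= A]
{(A)}S ⇒ {((S))}S   [A ::= ( S )]
{((S))}S ⇒ {(({}))}S   [S ::= { }]
{(({}))}S ⇒ {(({}))}A   [S ::= A]
{(({}))}A ⇒ {(({}))}()   [A ::= ( )]

S ⇒ {S}S ⇒ {A}S ⇒ {(S)}S ⇒ {(A)}S ⇒ {((S))}S ⇒ {(({}))}S ⇒ {(({}))}A ⇒ {(({}))}()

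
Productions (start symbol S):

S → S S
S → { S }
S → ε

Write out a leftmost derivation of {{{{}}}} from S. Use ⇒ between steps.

S ⇒ SS   [S → S S]
SS ⇒ {S}S   [S → { S }]
{S}S ⇒ {SS}S   [S → S S]
{SS}S ⇒ {{S}S}S   [S → { S }]
{{S}S}S ⇒ {{{S}}S}S   [S → { S }]
{{{S}}S}S ⇒ {{{{S}}}S}S   [S → { S }]
{{{{S}}}S}S ⇒ {{{{}}}S}S   [S → ε]
{{{{}}}S}S ⇒ {{{{}}}}S   [S → ε]
{{{{}}}}S ⇒ {{{{}}}}   [S → ε]

S⇒SS⇒{S}S⇒{SS}S⇒{{S}S}S⇒{{{S}}S}S⇒{{{{S}}}S}S⇒{{{{}}}S}S⇒{{{{}}}}S⇒{{{{}}}}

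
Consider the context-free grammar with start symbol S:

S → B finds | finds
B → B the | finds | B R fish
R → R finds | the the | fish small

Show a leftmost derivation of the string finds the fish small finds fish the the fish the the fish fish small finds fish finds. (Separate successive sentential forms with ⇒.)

S ⇒ B finds ⇒ B R fish finds ⇒ B R fish R fish finds ⇒ B R fish R fish R fish finds ⇒ B R fish R fish R fish R fish finds ⇒ B the R fish R fish R fish R fish finds ⇒ finds the R fish R fish R fish R fish finds ⇒ finds the R finds fish R fish R fish R fish finds ⇒ finds the fish small finds fish R fish R fish R fish finds ⇒ finds the fish small finds fish the the fish R fish R fish finds ⇒ finds the fish small finds fish the the fish the the fish R fish finds ⇒ finds the fish small finds fish the the fish the the fish R finds fish finds ⇒ finds the fish small finds fish the the fish the the fish fish small finds fish finds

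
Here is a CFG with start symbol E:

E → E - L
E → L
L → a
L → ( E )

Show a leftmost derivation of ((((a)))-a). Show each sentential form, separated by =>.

E => L => (E) => (E-L) => (L-L) => ((E)-L) => ((L)-L) => (((E))-L) => (((L))-L) => ((((E)))-L) => ((((L)))-L) => ((((a)))-L) => ((((a)))-a)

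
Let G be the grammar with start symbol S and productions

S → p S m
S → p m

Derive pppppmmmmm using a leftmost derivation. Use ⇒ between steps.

S ⇒ pSm ⇒ ppSmm ⇒ pppSmmm ⇒ ppppSmmmm ⇒ pppppmmmmm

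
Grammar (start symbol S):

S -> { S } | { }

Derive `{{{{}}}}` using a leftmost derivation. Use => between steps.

S => {S} => {{S}} => {{{S}}} => {{{{}}}}

S => {S}   [S -> { S }]
{S} => {{S}}   [S -> { S }]
{{S}} => {{{S}}}   [S -> { S }]
{{{S}}} => {{{{}}}}   [S -> { }]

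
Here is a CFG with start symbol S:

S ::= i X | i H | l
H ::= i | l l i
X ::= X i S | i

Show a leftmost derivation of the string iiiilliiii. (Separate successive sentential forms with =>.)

S => iX => iXiS => iXiSiS => iiiSiS => iiiiHiS => iiiilliiS => iiiilliiiH => iiiilliiii

S => iX   [S ::= i X]
iX => iXiS   [X ::= X i S]
iXiS => iXiSiS   [X ::= X i S]
iXiSiS => iiiSiS   [X ::= i]
iiiSiS => iiiiHiS   [S ::= i H]
iiiiHiS => iiiilliiS   [H ::= l l i]
iiiilliiS => iiiilliiiH   [S ::= i H]
iiiilliiiH => iiiilliiii   [H ::= i]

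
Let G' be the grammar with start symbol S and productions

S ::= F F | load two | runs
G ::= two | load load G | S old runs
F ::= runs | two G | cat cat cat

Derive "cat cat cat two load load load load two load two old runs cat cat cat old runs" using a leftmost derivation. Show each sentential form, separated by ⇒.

S ⇒ F F ⇒ cat cat cat F ⇒ cat cat cat two G ⇒ cat cat cat two load load G ⇒ cat cat cat two load load load load G ⇒ cat cat cat two load load load load S old runs ⇒ cat cat cat two load load load load F F old runs ⇒ cat cat cat two load load load load two G F old runs ⇒ cat cat cat two load load load load two S old runs F old runs ⇒ cat cat cat two load load load load two load two old runs F old runs ⇒ cat cat cat two load load load load two load two old runs cat cat cat old runs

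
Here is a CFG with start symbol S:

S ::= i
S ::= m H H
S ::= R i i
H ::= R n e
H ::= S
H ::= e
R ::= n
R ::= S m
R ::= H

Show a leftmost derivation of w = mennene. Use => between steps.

S => mHH => meH => meRne => meHne => meRnene => mennene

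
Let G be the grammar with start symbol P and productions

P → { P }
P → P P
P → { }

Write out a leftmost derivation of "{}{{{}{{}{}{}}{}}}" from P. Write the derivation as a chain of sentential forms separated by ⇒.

P ⇒ PP ⇒ {}P ⇒ {}{P} ⇒ {}{{P}} ⇒ {}{{PP}} ⇒ {}{{PPP}} ⇒ {}{{{}PP}} ⇒ {}{{{}{P}P}} ⇒ {}{{{}{PP}P}} ⇒ {}{{{}{PPP}P}} ⇒ {}{{{}{{}PP}P}} ⇒ {}{{{}{{}{}P}P}} ⇒ {}{{{}{{}{}{}}P}} ⇒ {}{{{}{{}{}{}}{}}}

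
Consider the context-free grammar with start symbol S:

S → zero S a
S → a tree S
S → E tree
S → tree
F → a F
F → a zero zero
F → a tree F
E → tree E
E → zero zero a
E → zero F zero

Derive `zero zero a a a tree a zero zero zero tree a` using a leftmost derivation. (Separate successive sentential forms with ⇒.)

S ⇒ zero S a ⇒ zero E tree a ⇒ zero zero F zero tree a ⇒ zero zero a F zero tree a ⇒ zero zero a a F zero tree a ⇒ zero zero a a a tree F zero tree a ⇒ zero zero a a a tree a zero zero zero tree a

S ⇒ zero S a   [S → zero S a]
zero S a ⇒ zero E tree a   [S → E tree]
zero E tree a ⇒ zero zero F zero tree a   [E → zero F zero]
zero zero F zero tree a ⇒ zero zero a F zero tree a   [F → a F]
zero zero a F zero tree a ⇒ zero zero a a F zero tree a   [F → a F]
zero zero a a F zero tree a ⇒ zero zero a a a tree F zero tree a   [F → a tree F]
zero zero a a a tree F zero tree a ⇒ zero zero a a a tree a zero zero zero tree a   [F → a zero zero]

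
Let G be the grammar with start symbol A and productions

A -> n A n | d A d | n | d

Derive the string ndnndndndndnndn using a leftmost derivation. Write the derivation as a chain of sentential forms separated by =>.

A => nAn   [A -> n A n]
nAn => ndAdn   [A -> d A d]
ndAdn => ndnAndn   [A -> n A n]
ndnAndn => ndnnAnndn   [A -> n A n]
ndnnAnndn => ndnndAdnndn   [A -> d A d]
ndnndAdnndn => ndnndnAndnndn   [A -> n A n]
ndnndnAndnndn => ndnndndAdndnndn   [A -> d A d]
ndnndndAdndnndn => ndnndndndndnndn   [A -> n]

A => nAn => ndAdn => ndnAndn => ndnnAnndn => ndnndAdnndn => ndnndnAndnndn => ndnndndAdndnndn => ndnndndndndnndn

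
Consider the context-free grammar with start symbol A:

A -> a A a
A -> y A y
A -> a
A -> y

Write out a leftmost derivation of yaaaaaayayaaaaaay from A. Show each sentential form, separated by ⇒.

A ⇒ yAy   [A -> y A y]
yAy ⇒ yaAay   [A -> a A a]
yaAay ⇒ yaaAaay   [A -> a A a]
yaaAaay ⇒ yaaaAaaay   [A -> a A a]
yaaaAaaay ⇒ yaaaaAaaaay   [A -> a A a]
yaaaaAaaaay ⇒ yaaaaaAaaaaay   [A -> a A a]
yaaaaaAaaaaay ⇒ yaaaaaaAaaaaaay   [A -> a A a]
yaaaaaaAaaaaaay ⇒ yaaaaaayAyaaaaaay   [A -> y A y]
yaaaaaayAyaaaaaay ⇒ yaaaaaayayaaaaaay   [A -> a]

A ⇒ yAy ⇒ yaAay ⇒ yaaAaay ⇒ yaaaAaaay ⇒ yaaaaAaaaay ⇒ yaaaaaAaaaaay ⇒ yaaaaaaAaaaaaay ⇒ yaaaaaayAyaaaaaay ⇒ yaaaaaayayaaaaaay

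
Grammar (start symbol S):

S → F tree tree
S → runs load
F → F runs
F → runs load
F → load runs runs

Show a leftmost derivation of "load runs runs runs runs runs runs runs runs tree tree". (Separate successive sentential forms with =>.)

S => F tree tree   [S → F tree tree]
F tree tree => F runs tree tree   [F → F runs]
F runs tree tree => F runs runs tree tree   [F → F runs]
F runs runs tree tree => F runs runs runs tree tree   [F → F runs]
F runs runs runs tree tree => F runs runs runs runs tree tree   [F → F runs]
F runs runs runs runs tree tree => F runs runs runs runs runs tree tree   [F → F runs]
F runs runs runs runs runs tree tree => F runs runs runs runs runs runs tree tree   [F → F runs]
F runs runs runs runs runs runs tree tree => load runs runs runs runs runs runs runs runs tree tree   [F → load runs runs]

S => F tree tree => F runs tree tree => F runs runs tree tree => F runs runs runs tree tree => F runs runs runs runs tree tree => F runs runs runs runs runs tree tree => F runs runs runs runs runs runs tree tree => load runs runs runs runs runs runs runs runs tree tree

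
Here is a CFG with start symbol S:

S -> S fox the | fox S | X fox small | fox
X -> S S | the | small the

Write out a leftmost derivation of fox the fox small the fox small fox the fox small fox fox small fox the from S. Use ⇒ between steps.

S ⇒ S fox the ⇒ fox S fox the ⇒ fox X fox small fox the ⇒ fox S S fox small fox the ⇒ fox X fox small S fox small fox the ⇒ fox S S fox small S fox small fox the ⇒ fox X fox small S fox small S fox small fox the ⇒ fox the fox small S fox small S fox small fox the ⇒ fox the fox small S fox the fox small S fox small fox the ⇒ fox the fox small X fox small fox the fox small S fox small fox the ⇒ fox the fox small the fox small fox the fox small S fox small fox the ⇒ fox the fox small the fox small fox the fox small fox fox small fox the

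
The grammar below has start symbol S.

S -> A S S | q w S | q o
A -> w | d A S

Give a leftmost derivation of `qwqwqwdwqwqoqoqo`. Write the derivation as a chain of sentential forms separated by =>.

S => qwS => qwqwS => qwqwqwS => qwqwqwASS => qwqwqwdASSS => qwqwqwdwSSS => qwqwqwdwqwSSS => qwqwqwdwqwqoSS => qwqwqwdwqwqoqoS => qwqwqwdwqwqoqoqo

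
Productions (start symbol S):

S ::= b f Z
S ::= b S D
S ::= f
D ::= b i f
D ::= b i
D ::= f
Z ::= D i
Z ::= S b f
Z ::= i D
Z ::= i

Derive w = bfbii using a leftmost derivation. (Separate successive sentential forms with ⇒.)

S ⇒ bfZ ⇒ bfDi ⇒ bfbii

S ⇒ bfZ   [S ::= b f Z]
bfZ ⇒ bfDi   [Z ::= D i]
bfDi ⇒ bfbii   [D ::= b i]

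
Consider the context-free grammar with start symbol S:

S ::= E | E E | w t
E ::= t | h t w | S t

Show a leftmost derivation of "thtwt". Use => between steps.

S => EE => tE => tSt => tEt => thtwt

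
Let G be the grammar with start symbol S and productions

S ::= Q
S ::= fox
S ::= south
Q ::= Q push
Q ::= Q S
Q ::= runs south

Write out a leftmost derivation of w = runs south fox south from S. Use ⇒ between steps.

S ⇒ Q   [S ::= Q]
Q ⇒ Q S   [Q ::= Q S]
Q S ⇒ Q S S   [Q ::= Q S]
Q S S ⇒ runs south S S   [Q ::= runs south]
runs south S S ⇒ runs south fox S   [S ::= fox]
runs south fox S ⇒ runs south fox south   [S ::= south]

S ⇒ Q ⇒ Q S ⇒ Q S S ⇒ runs south S S ⇒ runs south fox S ⇒ runs south fox south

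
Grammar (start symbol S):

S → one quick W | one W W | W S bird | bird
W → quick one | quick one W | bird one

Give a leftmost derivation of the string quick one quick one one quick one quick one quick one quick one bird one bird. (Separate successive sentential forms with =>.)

S => W S bird   [S → W S bird]
W S bird => quick one W S bird   [W → quick one W]
quick one W S bird => quick one quick one S bird   [W → quick one]
quick one quick one S bird => quick one quick one one W W bird   [S → one W W]
quick one quick one one W W bird => quick one quick one one quick one W W bird   [W → quick one W]
quick one quick one one quick one W W bird => quick one quick one one quick one quick one W W bird   [W → quick one W]
quick one quick one one quick one quick one W W bird => quick one quick one one quick one quick one quick one W bird   [W → quick one]
quick one quick one one quick one quick one quick one W bird => quick one quick one one quick one quick one quick one quick one W bird   [W → quick one W]
quick one quick one one quick one quick one quick one quick one W bird => quick one quick one one quick one quick one quick one quick one bird one bird   [W → bird one]

S => W S bird => quick one W S bird => quick one quick one S bird => quick one quick one one W W bird => quick one quick one one quick one W W bird => quick one quick one one quick one quick one W W bird => quick one quick one one quick one quick one quick one W bird => quick one quick one one quick one quick one quick one quick one W bird => quick one quick one one quick one quick one quick one quick one bird one bird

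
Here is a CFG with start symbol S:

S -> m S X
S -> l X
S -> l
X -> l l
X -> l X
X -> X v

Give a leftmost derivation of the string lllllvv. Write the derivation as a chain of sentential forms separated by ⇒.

S ⇒ lX   [S -> l X]
lX ⇒ llX   [X -> l X]
llX ⇒ lllX   [X -> l X]
lllX ⇒ lllXv   [X -> X v]
lllXv ⇒ lllXvv   [X -> X v]
lllXvv ⇒ lllllvv   [X -> l l]

S⇒lX⇒llX⇒lllX⇒lllXv⇒lllXvv⇒lllllvv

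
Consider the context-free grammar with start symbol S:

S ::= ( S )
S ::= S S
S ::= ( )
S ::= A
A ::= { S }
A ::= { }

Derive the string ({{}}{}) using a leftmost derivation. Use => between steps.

S=>(S)=>(SS)=>(AS)=>({S}S)=>({A}S)=>({{}}S)=>({{}}A)=>({{}}{})

S => (S)   [S ::= ( S )]
(S) => (SS)   [S ::= S S]
(SS) => (AS)   [S ::= A]
(AS) => ({S}S)   [A ::= { S }]
({S}S) => ({A}S)   [S ::= A]
({A}S) => ({{}}S)   [A ::= { }]
({{}}S) => ({{}}A)   [S ::= A]
({{}}A) => ({{}}{})   [A ::= { }]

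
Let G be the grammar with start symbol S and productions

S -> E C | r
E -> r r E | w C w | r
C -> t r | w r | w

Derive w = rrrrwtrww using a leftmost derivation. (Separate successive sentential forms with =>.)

S => EC => rrEC => rrrrEC => rrrrwCwC => rrrrwtrwC => rrrrwtrww

S => EC   [S -> E C]
EC => rrEC   [E -> r r E]
rrEC => rrrrEC   [E -> r r E]
rrrrEC => rrrrwCwC   [E -> w C w]
rrrrwCwC => rrrrwtrwC   [C -> t r]
rrrrwtrwC => rrrrwtrww   [C -> w]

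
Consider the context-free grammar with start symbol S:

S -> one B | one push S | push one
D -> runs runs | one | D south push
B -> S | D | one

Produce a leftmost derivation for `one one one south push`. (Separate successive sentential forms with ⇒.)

S ⇒ one B ⇒ one S ⇒ one one B ⇒ one one D ⇒ one one D south push ⇒ one one one south push

S ⇒ one B   [S -> one B]
one B ⇒ one S   [B -> S]
one S ⇒ one one B   [S -> one B]
one one B ⇒ one one D   [B -> D]
one one D ⇒ one one D south push   [D -> D south push]
one one D south push ⇒ one one one south push   [D -> one]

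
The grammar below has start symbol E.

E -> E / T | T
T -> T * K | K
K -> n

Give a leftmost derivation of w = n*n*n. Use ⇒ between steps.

E⇒T⇒T*K⇒T*K*K⇒K*K*K⇒n*K*K⇒n*n*K⇒n*n*n

E ⇒ T   [E -> T]
T ⇒ T*K   [T -> T * K]
T*K ⇒ T*K*K   [T -> T * K]
T*K*K ⇒ K*K*K   [T -> K]
K*K*K ⇒ n*K*K   [K -> n]
n*K*K ⇒ n*n*K   [K -> n]
n*n*K ⇒ n*n*n   [K -> n]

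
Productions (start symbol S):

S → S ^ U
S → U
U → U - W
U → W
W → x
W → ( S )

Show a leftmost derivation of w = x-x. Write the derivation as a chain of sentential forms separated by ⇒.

S ⇒ U   [S → U]
U ⇒ U-W   [U → U - W]
U-W ⇒ W-W   [U → W]
W-W ⇒ x-W   [W → x]
x-W ⇒ x-x   [W → x]

S ⇒ U ⇒ U-W ⇒ W-W ⇒ x-W ⇒ x-x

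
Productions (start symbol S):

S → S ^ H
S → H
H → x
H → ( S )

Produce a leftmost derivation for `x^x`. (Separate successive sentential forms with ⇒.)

S ⇒ S^H ⇒ H^H ⇒ x^H ⇒ x^x

S ⇒ S^H   [S → S ^ H]
S^H ⇒ H^H   [S → H]
H^H ⇒ x^H   [H → x]
x^H ⇒ x^x   [H → x]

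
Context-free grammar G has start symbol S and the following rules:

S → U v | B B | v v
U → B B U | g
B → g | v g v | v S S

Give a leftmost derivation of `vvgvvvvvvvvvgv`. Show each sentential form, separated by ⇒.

S ⇒ BB ⇒ vSSB ⇒ vBBSB ⇒ vvgvBSB ⇒ vvgvvSSSB ⇒ vvgvvvvSSB ⇒ vvgvvvvvvSB ⇒ vvgvvvvvvvvB ⇒ vvgvvvvvvvvvgv

S ⇒ BB   [S → B B]
BB ⇒ vSSB   [B → v S S]
vSSB ⇒ vBBSB   [S → B B]
vBBSB ⇒ vvgvBSB   [B → v g v]
vvgvBSB ⇒ vvgvvSSSB   [B → v S S]
vvgvvSSSB ⇒ vvgvvvvSSB   [S → v v]
vvgvvvvSSB ⇒ vvgvvvvvvSB   [S → v v]
vvgvvvvvvSB ⇒ vvgvvvvvvvvB   [S → v v]
vvgvvvvvvvvB ⇒ vvgvvvvvvvvvgv   [B → v g v]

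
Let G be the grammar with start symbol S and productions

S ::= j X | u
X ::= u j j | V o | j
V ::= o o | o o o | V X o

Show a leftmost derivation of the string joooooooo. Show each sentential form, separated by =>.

S => jX   [S ::= j X]
jX => jVo   [X ::= V o]
jVo => jVXoo   [V ::= V X o]
jVXoo => joooXoo   [V ::= o o o]
joooXoo => joooVooo   [X ::= V o]
joooVooo => joooooooo   [V ::= o o]

S => jX => jVo => jVXoo => joooXoo => joooVooo => joooooooo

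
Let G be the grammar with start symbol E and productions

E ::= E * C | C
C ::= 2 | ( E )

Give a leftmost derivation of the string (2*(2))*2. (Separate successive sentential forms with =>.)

E => E*C   [E ::= E * C]
E*C => C*C   [E ::= C]
C*C => (E)*C   [C ::= ( E )]
(E)*C => (E*C)*C   [E ::= E * C]
(E*C)*C => (C*C)*C   [E ::= C]
(C*C)*C => (2*C)*C   [C ::= 2]
(2*C)*C => (2*(E))*C   [C ::= ( E )]
(2*(E))*C => (2*(C))*C   [E ::= C]
(2*(C))*C => (2*(2))*C   [C ::= 2]
(2*(2))*C => (2*(2))*2   [C ::= 2]

E => E*C => C*C => (E)*C => (E*C)*C => (C*C)*C => (2*C)*C => (2*(E))*C => (2*(C))*C => (2*(2))*C => (2*(2))*2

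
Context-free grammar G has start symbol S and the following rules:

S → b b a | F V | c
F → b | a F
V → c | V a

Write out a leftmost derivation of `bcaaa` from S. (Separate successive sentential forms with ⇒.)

S ⇒ FV   [S → F V]
FV ⇒ bV   [F → b]
bV ⇒ bVa   [V → V a]
bVa ⇒ bVaa   [V → V a]
bVaa ⇒ bVaaa   [V → V a]
bVaaa ⇒ bcaaa   [V → c]

S ⇒ FV ⇒ bV ⇒ bVa ⇒ bVaa ⇒ bVaaa ⇒ bcaaa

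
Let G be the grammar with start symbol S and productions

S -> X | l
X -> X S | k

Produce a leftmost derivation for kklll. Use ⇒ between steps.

S ⇒ X   [S -> X]
X ⇒ XS   [X -> X S]
XS ⇒ XSS   [X -> X S]
XSS ⇒ XSSS   [X -> X S]
XSSS ⇒ kSSS   [X -> k]
kSSS ⇒ kXSS   [S -> X]
kXSS ⇒ kXSSS   [X -> X S]
kXSSS ⇒ kkSSS   [X -> k]
kkSSS ⇒ kklSS   [S -> l]
kklSS ⇒ kkllS   [S -> l]
kkllS ⇒ kklll   [S -> l]

S ⇒ X ⇒ XS ⇒ XSS ⇒ XSSS ⇒ kSSS ⇒ kXSS ⇒ kXSSS ⇒ kkSSS ⇒ kklSS ⇒ kkllS ⇒ kklll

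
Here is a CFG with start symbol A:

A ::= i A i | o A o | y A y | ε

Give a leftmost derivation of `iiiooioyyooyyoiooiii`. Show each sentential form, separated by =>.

A => iAi   [A ::= i A i]
iAi => iiAii   [A ::= i A i]
iiAii => iiiAiii   [A ::= i A i]
iiiAiii => iiioAoiii   [A ::= o A o]
iiioAoiii => iiiooAooiii   [A ::= o A o]
iiiooAooiii => iiiooiAiooiii   [A ::= i A i]
iiiooiAiooiii => iiiooioAoiooiii   [A ::= o A o]
iiiooioAoiooiii => iiiooioyAyoiooiii   [A ::= y A y]
iiiooioyAyoiooiii => iiiooioyyAyyoiooiii   [A ::= y A y]
iiiooioyyAyyoiooiii => iiiooioyyoAoyyoiooiii   [A ::= o A o]
iiiooioyyoAoyyoiooiii => iiiooioyyooyyoiooiii   [A ::= ε]

A => iAi => iiAii => iiiAiii => iiioAoiii => iiiooAooiii => iiiooiAiooiii => iiiooioAoiooiii => iiiooioyAyoiooiii => iiiooioyyAyyoiooiii => iiiooioyyoAoyyoiooiii => iiiooioyyooyyoiooiii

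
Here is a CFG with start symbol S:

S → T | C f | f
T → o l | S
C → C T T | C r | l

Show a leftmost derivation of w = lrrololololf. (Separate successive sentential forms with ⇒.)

S ⇒ Cf ⇒ CTTf ⇒ CTTTTf ⇒ CrTTTTf ⇒ CrrTTTTf ⇒ lrrTTTTf ⇒ lrrolTTTf ⇒ lrrololTTf ⇒ lrrolololTf ⇒ lrrololololf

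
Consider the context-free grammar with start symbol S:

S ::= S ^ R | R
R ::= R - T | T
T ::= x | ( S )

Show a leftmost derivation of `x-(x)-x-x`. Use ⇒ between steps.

S ⇒ R ⇒ R-T ⇒ R-T-T ⇒ R-T-T-T ⇒ T-T-T-T ⇒ x-T-T-T ⇒ x-(S)-T-T ⇒ x-(R)-T-T ⇒ x-(T)-T-T ⇒ x-(x)-T-T ⇒ x-(x)-x-T ⇒ x-(x)-x-x

S ⇒ R   [S ::= R]
R ⇒ R-T   [R ::= R - T]
R-T ⇒ R-T-T   [R ::= R - T]
R-T-T ⇒ R-T-T-T   [R ::= R - T]
R-T-T-T ⇒ T-T-T-T   [R ::= T]
T-T-T-T ⇒ x-T-T-T   [T ::= x]
x-T-T-T ⇒ x-(S)-T-T   [T ::= ( S )]
x-(S)-T-T ⇒ x-(R)-T-T   [S ::= R]
x-(R)-T-T ⇒ x-(T)-T-T   [R ::= T]
x-(T)-T-T ⇒ x-(x)-T-T   [T ::= x]
x-(x)-T-T ⇒ x-(x)-x-T   [T ::= x]
x-(x)-x-T ⇒ x-(x)-x-x   [T ::= x]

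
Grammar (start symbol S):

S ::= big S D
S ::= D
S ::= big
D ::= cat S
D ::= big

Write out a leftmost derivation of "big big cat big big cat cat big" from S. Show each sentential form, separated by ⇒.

S ⇒ big S D ⇒ big big D ⇒ big big cat S ⇒ big big cat big S D ⇒ big big cat big big D ⇒ big big cat big big cat S ⇒ big big cat big big cat D ⇒ big big cat big big cat cat S ⇒ big big cat big big cat cat D ⇒ big big cat big big cat cat big

S ⇒ big S D   [S ::= big S D]
big S D ⇒ big big D   [S ::= big]
big big D ⇒ big big cat S   [D ::= cat S]
big big cat S ⇒ big big cat big S D   [S ::= big S D]
big big cat big S D ⇒ big big cat big big D   [S ::= big]
big big cat big big D ⇒ big big cat big big cat S   [D ::= cat S]
big big cat big big cat S ⇒ big big cat big big cat D   [S ::= D]
big big cat big big cat D ⇒ big big cat big big cat cat S   [D ::= cat S]
big big cat big big cat cat S ⇒ big big cat big big cat cat D   [S ::= D]
big big cat big big cat cat D ⇒ big big cat big big cat cat big   [D ::= big]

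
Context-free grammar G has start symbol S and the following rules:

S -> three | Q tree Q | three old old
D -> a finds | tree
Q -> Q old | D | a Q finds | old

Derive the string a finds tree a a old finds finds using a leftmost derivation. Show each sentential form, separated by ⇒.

S ⇒ Q tree Q   [S -> Q tree Q]
Q tree Q ⇒ D tree Q   [Q -> D]
D tree Q ⇒ a finds tree Q   [D -> a finds]
a finds tree Q ⇒ a finds tree a Q finds   [Q -> a Q finds]
a finds tree a Q finds ⇒ a finds tree a a Q finds finds   [Q -> a Q finds]
a finds tree a a Q finds finds ⇒ a finds tree a a old finds finds   [Q -> old]

S ⇒ Q tree Q ⇒ D tree Q ⇒ a finds tree Q ⇒ a finds tree a Q finds ⇒ a finds tree a a Q finds finds ⇒ a finds tree a a old finds finds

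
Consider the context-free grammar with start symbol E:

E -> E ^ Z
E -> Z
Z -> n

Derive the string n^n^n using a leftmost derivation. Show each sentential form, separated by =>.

E => E^Z   [E -> E ^ Z]
E^Z => E^Z^Z   [E -> E ^ Z]
E^Z^Z => Z^Z^Z   [E -> Z]
Z^Z^Z => n^Z^Z   [Z -> n]
n^Z^Z => n^n^Z   [Z -> n]
n^n^Z => n^n^n   [Z -> n]

E => E^Z => E^Z^Z => Z^Z^Z => n^Z^Z => n^n^Z => n^n^n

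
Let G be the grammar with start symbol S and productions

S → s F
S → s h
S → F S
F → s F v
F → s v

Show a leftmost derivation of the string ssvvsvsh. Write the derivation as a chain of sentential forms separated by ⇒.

S ⇒ FS ⇒ sFvS ⇒ ssvvS ⇒ ssvvFS ⇒ ssvvsvS ⇒ ssvvsvsh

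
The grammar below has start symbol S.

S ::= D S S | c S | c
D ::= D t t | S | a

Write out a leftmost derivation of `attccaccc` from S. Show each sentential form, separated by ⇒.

S ⇒ DSS ⇒ DttSS ⇒ attSS ⇒ attcSS ⇒ attccSS ⇒ attccDSSS ⇒ attccaSSS ⇒ attccacSS ⇒ attccaccS ⇒ attccaccc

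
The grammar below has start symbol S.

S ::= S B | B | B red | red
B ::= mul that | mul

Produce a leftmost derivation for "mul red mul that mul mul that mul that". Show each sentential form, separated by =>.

S => S B   [S ::= S B]
S B => S B B   [S ::= S B]
S B B => S B B B   [S ::= S B]
S B B B => S B B B B   [S ::= S B]
S B B B B => B red B B B B   [S ::= B red]
B red B B B B => mul red B B B B   [B ::= mul]
mul red B B B B => mul red mul that B B B   [B ::= mul that]
mul red mul that B B B => mul red mul that mul B B   [B ::= mul]
mul red mul that mul B B => mul red mul that mul mul that B   [B ::= mul that]
mul red mul that mul mul that B => mul red mul that mul mul that mul that   [B ::= mul that]

S => S B => S B B => S B B B => S B B B B => B red B B B B => mul red B B B B => mul red mul that B B B => mul red mul that mul B B => mul red mul that mul mul that B => mul red mul that mul mul that mul that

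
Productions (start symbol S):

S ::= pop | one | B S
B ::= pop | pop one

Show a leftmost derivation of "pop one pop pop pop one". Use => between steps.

S => B S => pop one S => pop one B S => pop one pop S => pop one pop B S => pop one pop pop S => pop one pop pop B S => pop one pop pop pop S => pop one pop pop pop one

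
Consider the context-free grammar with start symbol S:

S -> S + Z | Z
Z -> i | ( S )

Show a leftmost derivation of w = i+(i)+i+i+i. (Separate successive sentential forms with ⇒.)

S ⇒ S+Z   [S -> S + Z]
S+Z ⇒ S+Z+Z   [S -> S + Z]
S+Z+Z ⇒ S+Z+Z+Z   [S -> S + Z]
S+Z+Z+Z ⇒ S+Z+Z+Z+Z   [S -> S + Z]
S+Z+Z+Z+Z ⇒ Z+Z+Z+Z+Z   [S -> Z]
Z+Z+Z+Z+Z ⇒ i+Z+Z+Z+Z   [Z -> i]
i+Z+Z+Z+Z ⇒ i+(S)+Z+Z+Z   [Z -> ( S )]
i+(S)+Z+Z+Z ⇒ i+(Z)+Z+Z+Z   [S -> Z]
i+(Z)+Z+Z+Z ⇒ i+(i)+Z+Z+Z   [Z -> i]
i+(i)+Z+Z+Z ⇒ i+(i)+i+Z+Z   [Z -> i]
i+(i)+i+Z+Z ⇒ i+(i)+i+i+Z   [Z -> i]
i+(i)+i+i+Z ⇒ i+(i)+i+i+i   [Z -> i]

S ⇒ S+Z ⇒ S+Z+Z ⇒ S+Z+Z+Z ⇒ S+Z+Z+Z+Z ⇒ Z+Z+Z+Z+Z ⇒ i+Z+Z+Z+Z ⇒ i+(S)+Z+Z+Z ⇒ i+(Z)+Z+Z+Z ⇒ i+(i)+Z+Z+Z ⇒ i+(i)+i+Z+Z ⇒ i+(i)+i+i+Z ⇒ i+(i)+i+i+i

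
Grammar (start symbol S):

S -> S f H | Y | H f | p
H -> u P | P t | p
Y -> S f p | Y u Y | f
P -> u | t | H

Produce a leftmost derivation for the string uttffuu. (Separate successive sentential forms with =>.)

S => SfH => HffH => PtffH => HtffH => PttffH => uttffH => uttffuP => uttffuu

S => SfH   [S -> S f H]
SfH => HffH   [S -> H f]
HffH => PtffH   [H -> P t]
PtffH => HtffH   [P -> H]
HtffH => PttffH   [H -> P t]
PttffH => uttffH   [P -> u]
uttffH => uttffuP   [H -> u P]
uttffuP => uttffuu   [P -> u]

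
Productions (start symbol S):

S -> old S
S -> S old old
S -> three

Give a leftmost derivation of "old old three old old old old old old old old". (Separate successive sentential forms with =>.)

S => S old old => old S old old => old S old old old old => old old S old old old old => old old S old old old old old old => old old S old old old old old old old old => old old three old old old old old old old old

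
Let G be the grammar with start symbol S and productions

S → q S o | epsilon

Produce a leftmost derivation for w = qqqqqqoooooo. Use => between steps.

S => qSo => qqSoo => qqqSooo => qqqqSoooo => qqqqqSooooo => qqqqqqSoooooo => qqqqqqoooooo

S => qSo   [S → q S o]
qSo => qqSoo   [S → q S o]
qqSoo => qqqSooo   [S → q S o]
qqqSooo => qqqqSoooo   [S → q S o]
qqqqSoooo => qqqqqSooooo   [S → q S o]
qqqqqSooooo => qqqqqqSoooooo   [S → q S o]
qqqqqqSoooooo => qqqqqqoooooo   [S → epsilon]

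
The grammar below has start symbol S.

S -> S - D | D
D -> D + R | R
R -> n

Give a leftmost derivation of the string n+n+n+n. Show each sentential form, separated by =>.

S=>D=>D+R=>D+R+R=>D+R+R+R=>R+R+R+R=>n+R+R+R=>n+n+R+R=>n+n+n+R=>n+n+n+n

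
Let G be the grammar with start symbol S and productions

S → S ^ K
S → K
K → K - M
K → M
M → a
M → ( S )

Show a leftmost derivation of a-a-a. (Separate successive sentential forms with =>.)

S=>K=>K-M=>K-M-M=>M-M-M=>a-M-M=>a-a-M=>a-a-a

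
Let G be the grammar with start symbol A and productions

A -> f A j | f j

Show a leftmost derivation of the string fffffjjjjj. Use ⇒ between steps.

A ⇒ fAj ⇒ ffAjj ⇒ fffAjjj ⇒ ffffAjjjj ⇒ fffffjjjjj

A ⇒ fAj   [A -> f A j]
fAj ⇒ ffAjj   [A -> f A j]
ffAjj ⇒ fffAjjj   [A -> f A j]
fffAjjj ⇒ ffffAjjjj   [A -> f A j]
ffffAjjjj ⇒ fffffjjjjj   [A -> f j]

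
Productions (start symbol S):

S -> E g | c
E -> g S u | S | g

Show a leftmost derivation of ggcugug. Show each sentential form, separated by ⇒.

S⇒Eg⇒gSug⇒gEgug⇒ggSugug⇒ggcugug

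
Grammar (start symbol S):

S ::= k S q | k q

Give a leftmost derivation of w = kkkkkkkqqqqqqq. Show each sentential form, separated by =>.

S=>kSq=>kkSqq=>kkkSqqq=>kkkkSqqqq=>kkkkkSqqqqq=>kkkkkkSqqqqqq=>kkkkkkkqqqqqqq

S => kSq   [S ::= k S q]
kSq => kkSqq   [S ::= k S q]
kkSqq => kkkSqqq   [S ::= k S q]
kkkSqqq => kkkkSqqqq   [S ::= k S q]
kkkkSqqqq => kkkkkSqqqqq   [S ::= k S q]
kkkkkSqqqqq => kkkkkkSqqqqqq   [S ::= k S q]
kkkkkkSqqqqqq => kkkkkkkqqqqqqq   [S ::= k q]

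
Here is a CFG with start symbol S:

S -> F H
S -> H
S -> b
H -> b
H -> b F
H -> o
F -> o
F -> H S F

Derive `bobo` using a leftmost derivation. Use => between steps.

S => H   [S -> H]
H => bF   [H -> b F]
bF => bHSF   [F -> H S F]
bHSF => boSF   [H -> o]
boSF => bobF   [S -> b]
bobF => bobo   [F -> o]

S => H => bF => bHSF => boSF => bobF => bobo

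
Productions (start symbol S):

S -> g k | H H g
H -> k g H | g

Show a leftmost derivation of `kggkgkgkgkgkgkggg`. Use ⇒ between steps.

S ⇒ HHg   [S -> H H g]
HHg ⇒ kgHHg   [H -> k g H]
kgHHg ⇒ kggHg   [H -> g]
kggHg ⇒ kggkgHg   [H -> k g H]
kggkgHg ⇒ kggkgkgHg   [H -> k g H]
kggkgkgHg ⇒ kggkgkgkgHg   [H -> k g H]
kggkgkgkgHg ⇒ kggkgkgkgkgHg   [H -> k g H]
kggkgkgkgkgHg ⇒ kggkgkgkgkgkgHg   [H -> k g H]
kggkgkgkgkgkgHg ⇒ kggkgkgkgkgkgkgHg   [H -> k g H]
kggkgkgkgkgkgkgHg ⇒ kggkgkgkgkgkgkggg   [H -> g]

S⇒HHg⇒kgHHg⇒kggHg⇒kggkgHg⇒kggkgkgHg⇒kggkgkgkgHg⇒kggkgkgkgkgHg⇒kggkgkgkgkgkgHg⇒kggkgkgkgkgkgkgHg⇒kggkgkgkgkgkgkggg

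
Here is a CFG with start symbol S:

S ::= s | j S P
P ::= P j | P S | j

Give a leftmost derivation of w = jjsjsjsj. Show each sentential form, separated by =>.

S => jSP => jjSPP => jjsPP => jjsPSP => jjsPjSP => jjsPSjSP => jjsjSjSP => jjsjsjSP => jjsjsjsP => jjsjsjsj

S => jSP   [S ::= j S P]
jSP => jjSPP   [S ::= j S P]
jjSPP => jjsPP   [S ::= s]
jjsPP => jjsPSP   [P ::= P S]
jjsPSP => jjsPjSP   [P ::= P j]
jjsPjSP => jjsPSjSP   [P ::= P S]
jjsPSjSP => jjsjSjSP   [P ::= j]
jjsjSjSP => jjsjsjSP   [S ::= s]
jjsjsjSP => jjsjsjsP   [S ::= s]
jjsjsjsP => jjsjsjsj   [P ::= j]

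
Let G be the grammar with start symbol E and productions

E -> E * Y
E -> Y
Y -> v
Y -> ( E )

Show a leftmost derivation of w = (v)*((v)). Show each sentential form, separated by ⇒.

E ⇒ E*Y   [E -> E * Y]
E*Y ⇒ Y*Y   [E -> Y]
Y*Y ⇒ (E)*Y   [Y -> ( E )]
(E)*Y ⇒ (Y)*Y   [E -> Y]
(Y)*Y ⇒ (v)*Y   [Y -> v]
(v)*Y ⇒ (v)*(E)   [Y -> ( E )]
(v)*(E) ⇒ (v)*(Y)   [E -> Y]
(v)*(Y) ⇒ (v)*((E))   [Y -> ( E )]
(v)*((E)) ⇒ (v)*((Y))   [E -> Y]
(v)*((Y)) ⇒ (v)*((v))   [Y -> v]

E⇒E*Y⇒Y*Y⇒(E)*Y⇒(Y)*Y⇒(v)*Y⇒(v)*(E)⇒(v)*(Y)⇒(v)*((E))⇒(v)*((Y))⇒(v)*((v))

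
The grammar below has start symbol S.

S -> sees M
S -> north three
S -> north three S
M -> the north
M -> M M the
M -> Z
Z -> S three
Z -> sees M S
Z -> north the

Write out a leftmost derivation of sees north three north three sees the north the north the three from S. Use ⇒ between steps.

S ⇒ sees M   [S -> sees M]
sees M ⇒ sees Z   [M -> Z]
sees Z ⇒ sees S three   [Z -> S three]
sees S three ⇒ sees north three S three   [S -> north three S]
sees north three S three ⇒ sees north three north three S three   [S -> north three S]
sees north three north three S three ⇒ sees north three north three sees M three   [S -> sees M]
sees north three north three sees M three ⇒ sees north three north three sees M M the three   [M -> M M the]
sees north three north three sees M M the three ⇒ sees north three north three sees the north M the three   [M -> the north]
sees north three north three sees the north M the three ⇒ sees north three north three sees the north the north the three   [M -> the north]

S ⇒ sees M ⇒ sees Z ⇒ sees S three ⇒ sees north three S three ⇒ sees north three north three S three ⇒ sees north three north three sees M three ⇒ sees north three north three sees M M the three ⇒ sees north three north three sees the north M the three ⇒ sees north three north three sees the north the north the three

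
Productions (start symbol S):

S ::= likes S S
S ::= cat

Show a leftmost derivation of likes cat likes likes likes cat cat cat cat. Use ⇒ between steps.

S ⇒ likes S S   [S ::= likes S S]
likes S S ⇒ likes cat S   [S ::= cat]
likes cat S ⇒ likes cat likes S S   [S ::= likes S S]
likes cat likes S S ⇒ likes cat likes likes S S S   [S ::= likes S S]
likes cat likes likes S S S ⇒ likes cat likes likes likes S S S S   [S ::= likes S S]
likes cat likes likes likes S S S S ⇒ likes cat likes likes likes cat S S S   [S ::= cat]
likes cat likes likes likes cat S S S ⇒ likes cat likes likes likes cat cat S S   [S ::= cat]
likes cat likes likes likes cat cat S S ⇒ likes cat likes likes likes cat cat cat S   [S ::= cat]
likes cat likes likes likes cat cat cat S ⇒ likes cat likes likes likes cat cat cat cat   [S ::= cat]

S ⇒ likes S S ⇒ likes cat S ⇒ likes cat likes S S ⇒ likes cat likes likes S S S ⇒ likes cat likes likes likes S S S S ⇒ likes cat likes likes likes cat S S S ⇒ likes cat likes likes likes cat cat S S ⇒ likes cat likes likes likes cat cat cat S ⇒ likes cat likes likes likes cat cat cat cat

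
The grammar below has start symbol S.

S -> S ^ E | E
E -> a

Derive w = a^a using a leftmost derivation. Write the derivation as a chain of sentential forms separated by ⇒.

S ⇒ S^E   [S -> S ^ E]
S^E ⇒ E^E   [S -> E]
E^E ⇒ a^E   [E -> a]
a^E ⇒ a^a   [E -> a]

S⇒S^E⇒E^E⇒a^E⇒a^a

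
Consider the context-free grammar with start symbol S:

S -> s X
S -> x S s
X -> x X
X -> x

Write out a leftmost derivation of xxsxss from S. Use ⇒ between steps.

S ⇒ xSs   [S -> x S s]
xSs ⇒ xxSss   [S -> x S s]
xxSss ⇒ xxsXss   [S -> s X]
xxsXss ⇒ xxsxss   [X -> x]

S⇒xSs⇒xxSss⇒xxsXss⇒xxsxss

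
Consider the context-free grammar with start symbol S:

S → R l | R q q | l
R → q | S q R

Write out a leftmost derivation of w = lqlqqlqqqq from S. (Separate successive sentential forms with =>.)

S => Rqq   [S → R q q]
Rqq => SqRqq   [R → S q R]
SqRqq => lqRqq   [S → l]
lqRqq => lqSqRqq   [R → S q R]
lqSqRqq => lqlqRqq   [S → l]
lqlqRqq => lqlqSqRqq   [R → S q R]
lqlqSqRqq => lqlqRlqRqq   [S → R l]
lqlqRlqRqq => lqlqqlqRqq   [R → q]
lqlqqlqRqq => lqlqqlqqqq   [R → q]

S => Rqq => SqRqq => lqRqq => lqSqRqq => lqlqRqq => lqlqSqRqq => lqlqRlqRqq => lqlqqlqRqq => lqlqqlqqqq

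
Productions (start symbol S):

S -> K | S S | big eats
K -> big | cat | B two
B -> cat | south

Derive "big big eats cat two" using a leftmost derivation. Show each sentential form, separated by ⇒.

S ⇒ S S   [S -> S S]
S S ⇒ K S   [S -> K]
K S ⇒ big S   [K -> big]
big S ⇒ big S S   [S -> S S]
big S S ⇒ big big eats S   [S -> big eats]
big big eats S ⇒ big big eats K   [S -> K]
big big eats K ⇒ big big eats B two   [K -> B two]
big big eats B two ⇒ big big eats cat two   [B -> cat]

S ⇒ S S ⇒ K S ⇒ big S ⇒ big S S ⇒ big big eats S ⇒ big big eats K ⇒ big big eats B two ⇒ big big eats cat two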